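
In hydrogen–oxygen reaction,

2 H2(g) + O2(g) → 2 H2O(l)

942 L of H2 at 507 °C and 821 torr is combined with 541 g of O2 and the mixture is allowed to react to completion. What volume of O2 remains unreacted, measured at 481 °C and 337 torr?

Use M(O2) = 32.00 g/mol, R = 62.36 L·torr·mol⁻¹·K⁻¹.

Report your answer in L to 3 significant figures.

1250 L

n(H2) = PV/RT = (821 × 942) / (62.36 × 780.15) = 15.90 mol
n(O2) = 541 / 32.00 = 16.91 mol
For 15.90 mol H2, stoichiometry requires (1/2) × 15.90 = 7.950 mol O2; 16.91 mol is available, so H2 is limiting.
n(O2) consumed = (1/2) × 15.90 = 7.950 mol; remaining = 16.91 − 7.950 = 8.960 mol
V(O2) = nRT/P = 8.960 × 62.36 × 754.15 / 337 = 1250 L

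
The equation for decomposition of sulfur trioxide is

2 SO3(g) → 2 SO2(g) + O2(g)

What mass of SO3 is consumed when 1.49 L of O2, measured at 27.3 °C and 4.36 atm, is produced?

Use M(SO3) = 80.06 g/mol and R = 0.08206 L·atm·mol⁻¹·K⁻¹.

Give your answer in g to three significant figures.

42.2 g

n(O2) = PV/RT = (4.36 × 1.49) / (0.08206 × 300.45) = 0.2635 mol
n(SO3) = (2/1) × 0.2635 = 0.5270 mol
m(SO3) = 0.5270 × 80.06 = 42.19 g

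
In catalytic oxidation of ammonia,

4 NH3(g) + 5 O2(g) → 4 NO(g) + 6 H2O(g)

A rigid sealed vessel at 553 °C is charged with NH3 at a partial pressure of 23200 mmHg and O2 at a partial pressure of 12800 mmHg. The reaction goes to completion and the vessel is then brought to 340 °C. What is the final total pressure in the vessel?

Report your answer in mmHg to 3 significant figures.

At constant V, partial pressures at 553 °C are proportional to moles, so apply stoichiometry directly to pressures.
P(O2) required for 23200 mmHg of NH3 = (5/4) × 23200 = 29000 mmHg; available 12800 mmHg, so O2 is limiting.
P(NH3) remaining = 23200 − (4/5) × 12800 = 12960 mmHg
P(gaseous products) = (4+6)/5 × 12800 = 25600 mmHg
P_total at 553 °C = 12960 + 25600 = 38560 mmHg
Scaling to 340 °C: P = 38560 × 613.15/826.15 = 28620 mmHg

28600 mmHg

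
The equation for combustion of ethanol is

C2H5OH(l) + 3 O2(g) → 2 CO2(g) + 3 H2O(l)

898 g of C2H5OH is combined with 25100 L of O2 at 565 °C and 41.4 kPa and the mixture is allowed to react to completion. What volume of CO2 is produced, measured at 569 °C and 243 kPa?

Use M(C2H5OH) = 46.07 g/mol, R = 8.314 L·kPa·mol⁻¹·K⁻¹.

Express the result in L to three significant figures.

1120 L

n(C2H5OH) = 898 / 46.07 = 19.49 mol
n(O2) = PV/RT = (41.4 × 25100) / (8.314 × 838.15) = 149.1 mol
For 19.49 mol C2H5OH, stoichiometry requires (3/1) × 19.49 = 58.47 mol O2; 149.1 mol is available, so C2H5OH is limiting.
n(CO2) = (2/1) × 19.49 = 38.98 mol
V(CO2) = nRT/P = 38.98 × 8.314 × 842.15 / 243 = 1123 L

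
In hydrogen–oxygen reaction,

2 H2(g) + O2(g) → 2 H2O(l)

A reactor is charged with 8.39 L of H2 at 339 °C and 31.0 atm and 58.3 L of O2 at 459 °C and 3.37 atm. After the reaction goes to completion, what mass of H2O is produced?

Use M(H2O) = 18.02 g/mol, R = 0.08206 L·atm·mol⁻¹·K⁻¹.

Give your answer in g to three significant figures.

93.3 g

n(H2) = PV/RT = (31.0 × 8.39) / (0.08206 × 612.15) = 5.178 mol
n(O2) = PV/RT = (3.37 × 58.3) / (0.08206 × 732.15) = 3.270 mol
For 5.178 mol H2, stoichiometry requires (1/2) × 5.178 = 2.589 mol O2; 3.270 mol is available, so H2 is limiting.
n(H2O) = (2/2) × 5.178 = 5.178 mol
m(H2O) = 5.178 × 18.02 = 93.31 g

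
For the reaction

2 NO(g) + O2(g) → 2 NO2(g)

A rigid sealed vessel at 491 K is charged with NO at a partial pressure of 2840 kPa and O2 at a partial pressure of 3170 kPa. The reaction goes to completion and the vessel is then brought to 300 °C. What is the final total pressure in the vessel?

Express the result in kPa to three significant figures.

With V and T fixed, P_i ∝ n_i, so the mole ratios apply directly to partial pressures at 491 K.
P(O2) required for 2840 kPa of NO = (1/2) × 2840 = 1420 kPa; available 3170 kPa, so NO is limiting.
P(O2) remaining = 3170 − (1/2) × 2840 = 1750 kPa
P(gaseous products) = (2)/2 × 2840 = 2840 kPa
P_total at 491 K = 1750 + 2840 = 4590 kPa
Scaling to 300 °C: P = 4590 × 573.15/491 = 5358 kPa

5360 kPa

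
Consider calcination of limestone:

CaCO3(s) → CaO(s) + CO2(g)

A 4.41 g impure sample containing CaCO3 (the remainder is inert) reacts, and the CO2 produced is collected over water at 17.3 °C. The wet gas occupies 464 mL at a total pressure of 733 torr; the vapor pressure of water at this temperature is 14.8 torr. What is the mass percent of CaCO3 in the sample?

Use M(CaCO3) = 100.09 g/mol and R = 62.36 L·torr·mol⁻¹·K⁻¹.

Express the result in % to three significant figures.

P(CO2) = 733 − 14.8 = 718.2 torr
n(CO2) = PV/RT = (718.2 × 0.4640) / (62.36 × 290.45) = 0.01840 mol
n(CaCO3) = (1/1) × 0.01840 = 0.01840 mol
m(CaCO3) = 0.01840 × 100.09 = 1.842 g
%CaCO3 = 1.842 / 4.41 × 100 = 41.77%

41.8 %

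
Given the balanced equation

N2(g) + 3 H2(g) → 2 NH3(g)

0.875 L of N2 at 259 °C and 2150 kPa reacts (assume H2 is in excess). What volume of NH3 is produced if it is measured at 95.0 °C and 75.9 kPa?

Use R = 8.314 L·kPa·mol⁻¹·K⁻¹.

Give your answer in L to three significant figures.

34.3 L

n(N2) = PV/RT = (2150 × 0.875) / (8.314 × 532.15) = 0.4252 mol
n(NH3) = (2/1) × 0.4252 = 0.8504 mol
V = nRT/P = 0.8504 × 8.314 × 368.15 / 75.9 = 34.29 L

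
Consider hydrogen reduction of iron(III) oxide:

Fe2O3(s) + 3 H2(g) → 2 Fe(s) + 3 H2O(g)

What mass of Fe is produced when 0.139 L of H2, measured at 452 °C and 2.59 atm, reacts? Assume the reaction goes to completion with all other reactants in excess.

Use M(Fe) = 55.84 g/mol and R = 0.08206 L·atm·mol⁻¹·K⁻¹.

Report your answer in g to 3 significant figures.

0.225 g

n(H2) = PV/RT = (2.59 × 0.139) / (0.08206 × 725.15) = 0.006050 mol
n(Fe) = (2/3) × 0.006050 = 0.004033 mol
m(Fe) = 0.004033 × 55.84 = 0.2252 g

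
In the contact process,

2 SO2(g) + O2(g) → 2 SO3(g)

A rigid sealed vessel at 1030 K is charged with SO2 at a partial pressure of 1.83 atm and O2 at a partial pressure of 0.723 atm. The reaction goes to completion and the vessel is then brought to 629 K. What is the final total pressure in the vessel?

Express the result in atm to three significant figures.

At constant V, partial pressures at 1030 K are proportional to moles, so apply stoichiometry directly to pressures.
P(O2) required for 1.83 atm of SO2 = (1/2) × 1.83 = 0.9150 atm; available 0.723 atm, so O2 is limiting.
P(SO2) remaining = 1.83 − (2/1) × 0.723 = 0.3840 atm
P(gaseous products) = (2)/1 × 0.723 = 1.446 atm
P_total at 1030 K = 0.3840 + 1.446 = 1.830 atm
Scaling to 629 K: P = 1.830 × 629/1030 = 1.118 atm

1.12 atm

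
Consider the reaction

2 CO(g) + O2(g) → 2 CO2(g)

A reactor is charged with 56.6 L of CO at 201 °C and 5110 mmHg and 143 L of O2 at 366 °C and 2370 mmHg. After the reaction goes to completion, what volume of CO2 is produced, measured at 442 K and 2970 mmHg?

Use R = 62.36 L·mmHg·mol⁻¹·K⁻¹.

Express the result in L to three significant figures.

90.8 L

n(CO) = PV/RT = (5110 × 56.6) / (62.36 × 474.15) = 9.782 mol
n(O2) = PV/RT = (2370 × 143) / (62.36 × 639.15) = 8.503 mol
For 9.782 mol CO, stoichiometry requires (1/2) × 9.782 = 4.891 mol O2; 8.503 mol is available, so CO is limiting.
n(CO2) = (2/2) × 9.782 = 9.782 mol
V(CO2) = nRT/P = 9.782 × 62.36 × 442 / 2970 = 90.78 L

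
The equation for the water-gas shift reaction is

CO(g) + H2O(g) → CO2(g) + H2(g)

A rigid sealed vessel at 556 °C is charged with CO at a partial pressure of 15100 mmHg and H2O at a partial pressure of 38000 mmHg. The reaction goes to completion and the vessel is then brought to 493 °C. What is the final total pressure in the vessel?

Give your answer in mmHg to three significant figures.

With V and T fixed, P_i ∝ n_i, so the mole ratios apply directly to partial pressures at 556 °C.
P(H2O) required for 15100 mmHg of CO = (1/1) × 15100 = 15100 mmHg; available 38000 mmHg, so CO is limiting.
P(H2O) remaining = 38000 − (1/1) × 15100 = 22900 mmHg
P(gaseous products) = (1+1)/1 × 15100 = 30200 mmHg
P_total at 556 °C = 22900 + 30200 = 53100 mmHg
Scaling to 493 °C: P = 53100 × 766.15/829.15 = 49070 mmHg

49100 mmHg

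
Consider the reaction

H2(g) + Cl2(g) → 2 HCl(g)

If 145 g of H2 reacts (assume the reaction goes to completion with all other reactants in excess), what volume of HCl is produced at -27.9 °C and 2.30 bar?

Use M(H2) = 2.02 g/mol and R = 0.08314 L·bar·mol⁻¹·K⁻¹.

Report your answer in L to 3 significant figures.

n(H2) = 145.0 / 2.02 = 71.78 mol
n(HCl) = (2/1) × 71.78 = 143.6 mol
V = nRT/P = 143.6 × 0.08314 × 245.25 / 2.30 = 1273 L

1270 L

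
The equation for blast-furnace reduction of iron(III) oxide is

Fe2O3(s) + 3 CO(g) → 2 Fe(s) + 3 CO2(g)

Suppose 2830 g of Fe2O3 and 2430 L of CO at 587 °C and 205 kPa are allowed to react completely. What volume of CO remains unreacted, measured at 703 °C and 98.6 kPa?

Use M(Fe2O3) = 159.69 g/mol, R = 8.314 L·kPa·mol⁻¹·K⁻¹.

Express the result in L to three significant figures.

n(Fe2O3) = 2830 / 159.69 = 17.72 mol
n(CO) = PV/RT = (205 × 2430) / (8.314 × 860.15) = 69.66 mol
For 17.72 mol Fe2O3, stoichiometry requires (3/1) × 17.72 = 53.16 mol CO; 69.66 mol is available, so Fe2O3 is limiting.
n(CO) consumed = (3/1) × 17.72 = 53.16 mol; remaining = 69.66 − 53.16 = 16.50 mol
V(CO) = nRT/P = 16.50 × 8.314 × 976.15 / 98.6 = 1358 L

1360 L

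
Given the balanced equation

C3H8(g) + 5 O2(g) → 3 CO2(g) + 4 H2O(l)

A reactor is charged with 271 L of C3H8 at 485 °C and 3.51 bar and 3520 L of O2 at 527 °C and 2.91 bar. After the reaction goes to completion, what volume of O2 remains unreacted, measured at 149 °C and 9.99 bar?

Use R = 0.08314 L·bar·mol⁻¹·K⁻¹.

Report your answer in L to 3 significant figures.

276 L

n(C3H8) = PV/RT = (3.51 × 271) / (0.08314 × 758.15) = 15.09 mol
n(O2) = PV/RT = (2.91 × 3520) / (0.08314 × 800.15) = 154.0 mol
For 15.09 mol C3H8, stoichiometry requires (5/1) × 15.09 = 75.45 mol O2; 154.0 mol is available, so C3H8 is limiting.
n(O2) consumed = (5/1) × 15.09 = 75.45 mol; remaining = 154.0 − 75.45 = 78.55 mol
V(O2) = nRT/P = 78.55 × 0.08314 × 422.15 / 9.99 = 276.0 L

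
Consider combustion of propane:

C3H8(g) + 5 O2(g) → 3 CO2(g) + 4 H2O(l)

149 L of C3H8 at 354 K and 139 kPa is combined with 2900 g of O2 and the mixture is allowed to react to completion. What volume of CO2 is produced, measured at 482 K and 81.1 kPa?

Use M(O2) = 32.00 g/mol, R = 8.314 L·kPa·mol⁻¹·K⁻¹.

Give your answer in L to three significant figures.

1040 L

n(C3H8) = PV/RT = (139 × 149) / (8.314 × 354) = 7.037 mol
n(O2) = 2900 / 32.00 = 90.62 mol
For 7.037 mol C3H8, stoichiometry requires (5/1) × 7.037 = 35.19 mol O2; 90.62 mol is available, so C3H8 is limiting.
n(CO2) = (3/1) × 7.037 = 21.11 mol
V(CO2) = nRT/P = 21.11 × 8.314 × 482 / 81.1 = 1043 L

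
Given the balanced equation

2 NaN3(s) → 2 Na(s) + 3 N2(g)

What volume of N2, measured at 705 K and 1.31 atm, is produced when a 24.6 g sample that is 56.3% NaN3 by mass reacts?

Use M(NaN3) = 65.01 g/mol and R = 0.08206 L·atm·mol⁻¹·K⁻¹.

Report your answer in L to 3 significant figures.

14.1 L

mass of NaN3 = 24.6 × 56.3/100 = 13.85 g
n(NaN3) = 13.85 / 65.01 = 0.2130 mol
n(N2) = (3/2) × 0.2130 = 0.3195 mol
V = nRT/P = 0.3195 × 0.08206 × 705 / 1.31 = 14.11 L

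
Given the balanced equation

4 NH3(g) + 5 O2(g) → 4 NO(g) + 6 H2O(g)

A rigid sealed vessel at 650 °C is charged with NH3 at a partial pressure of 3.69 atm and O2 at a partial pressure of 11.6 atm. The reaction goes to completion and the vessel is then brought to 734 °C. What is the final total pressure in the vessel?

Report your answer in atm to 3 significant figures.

17.7 atm

With V and T fixed, P_i ∝ n_i, so the mole ratios apply directly to partial pressures at 650 °C.
P(O2) required for 3.69 atm of NH3 = (5/4) × 3.69 = 4.612 atm; available 11.6 atm, so NH3 is limiting.
P(O2) remaining = 11.6 − (5/4) × 3.69 = 6.987 atm
P(gaseous products) = (4+6)/4 × 3.69 = 9.225 atm
P_total at 650 °C = 6.987 + 9.225 = 16.21 atm
Scaling to 734 °C: P = 16.21 × 1007.15/923.15 = 17.68 atm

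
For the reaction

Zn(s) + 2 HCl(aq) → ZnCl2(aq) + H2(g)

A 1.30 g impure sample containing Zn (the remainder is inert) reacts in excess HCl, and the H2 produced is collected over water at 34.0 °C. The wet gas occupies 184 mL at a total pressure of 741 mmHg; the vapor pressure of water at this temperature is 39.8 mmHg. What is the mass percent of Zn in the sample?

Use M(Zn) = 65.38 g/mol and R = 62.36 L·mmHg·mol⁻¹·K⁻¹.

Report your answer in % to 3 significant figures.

33.9 %

P(H2) = 741 − 39.8 = 701.2 mmHg
n(H2) = PV/RT = (701.2 × 0.1840) / (62.36 × 307.15) = 0.006736 mol
n(Zn) = (1/1) × 0.006736 = 0.006736 mol
m(Zn) = 0.006736 × 65.38 = 0.4404 g
%Zn = 0.4404 / 1.30 × 100 = 33.88%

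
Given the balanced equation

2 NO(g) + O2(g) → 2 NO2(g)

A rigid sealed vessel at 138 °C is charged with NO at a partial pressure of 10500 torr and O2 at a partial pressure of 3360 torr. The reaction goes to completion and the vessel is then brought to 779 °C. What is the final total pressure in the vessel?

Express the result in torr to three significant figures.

26900 torr

At constant V, partial pressures at 138 °C are proportional to moles, so apply stoichiometry directly to pressures.
P(O2) required for 10500 torr of NO = (1/2) × 10500 = 5250 torr; available 3360 torr, so O2 is limiting.
P(NO) remaining = 10500 − (2/1) × 3360 = 3780 torr
P(gaseous products) = (2)/1 × 3360 = 6720 torr
P_total at 138 °C = 3780 + 6720 = 10500 torr
Scaling to 779 °C: P = 10500 × 1052.15/411.15 = 26870 torr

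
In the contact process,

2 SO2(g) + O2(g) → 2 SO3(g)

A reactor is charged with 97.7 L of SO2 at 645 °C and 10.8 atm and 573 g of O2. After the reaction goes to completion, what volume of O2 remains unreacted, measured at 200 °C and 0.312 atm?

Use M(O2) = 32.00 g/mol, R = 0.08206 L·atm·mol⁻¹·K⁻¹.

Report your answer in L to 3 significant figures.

1360 L

n(SO2) = PV/RT = (10.8 × 97.7) / (0.08206 × 918.15) = 14.00 mol
n(O2) = 573 / 32.00 = 17.91 mol
For 14.00 mol SO2, stoichiometry requires (1/2) × 14.00 = 7.000 mol O2; 17.91 mol is available, so SO2 is limiting.
n(O2) consumed = (1/2) × 14.00 = 7.000 mol; remaining = 17.91 − 7.000 = 10.91 mol
V(O2) = nRT/P = 10.91 × 0.08206 × 473.15 / 0.312 = 1358 L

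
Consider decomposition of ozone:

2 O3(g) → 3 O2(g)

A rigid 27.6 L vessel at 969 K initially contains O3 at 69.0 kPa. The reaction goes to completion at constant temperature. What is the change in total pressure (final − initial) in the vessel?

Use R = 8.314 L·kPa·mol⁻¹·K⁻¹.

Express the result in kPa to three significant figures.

34.5 kPa

Rigid vessel, constant T ⇒ P scales with total gas moles (2 → 3).
P_final = (3/2) × 69.0 = 103.5 kPa; ΔP = 103.5 − 69.0 = 34.50 kPa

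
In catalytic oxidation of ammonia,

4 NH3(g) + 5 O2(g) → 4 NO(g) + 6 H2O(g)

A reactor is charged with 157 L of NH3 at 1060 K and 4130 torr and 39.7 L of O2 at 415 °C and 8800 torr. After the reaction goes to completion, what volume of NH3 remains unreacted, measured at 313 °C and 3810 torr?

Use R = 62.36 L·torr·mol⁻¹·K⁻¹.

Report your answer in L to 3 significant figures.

31.6 L

n(NH3) = PV/RT = (4130 × 157) / (62.36 × 1060) = 9.809 mol
n(O2) = PV/RT = (8800 × 39.7) / (62.36 × 688.15) = 8.141 mol
For 9.809 mol NH3, stoichiometry requires (5/4) × 9.809 = 12.26 mol O2; 8.141 mol is available, so O2 is limiting.
n(NH3) consumed = (4/5) × 8.141 = 6.513 mol; remaining = 9.809 − 6.513 = 3.296 mol
V(NH3) = nRT/P = 3.296 × 62.36 × 586.15 / 3810 = 31.62 L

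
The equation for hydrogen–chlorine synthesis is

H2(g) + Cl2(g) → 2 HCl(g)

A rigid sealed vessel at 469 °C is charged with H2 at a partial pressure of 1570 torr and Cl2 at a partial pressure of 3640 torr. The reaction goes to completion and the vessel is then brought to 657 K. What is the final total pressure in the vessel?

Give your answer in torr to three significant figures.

At constant V, partial pressures at 469 °C are proportional to moles, so apply stoichiometry directly to pressures.
P(Cl2) required for 1570 torr of H2 = (1/1) × 1570 = 1570 torr; available 3640 torr, so H2 is limiting.
P(Cl2) remaining = 3640 − (1/1) × 1570 = 2070 torr
P(gaseous products) = (2)/1 × 1570 = 3140 torr
P_total at 469 °C = 2070 + 3140 = 5210 torr
Scaling to 657 K: P = 5210 × 657/742.15 = 4612 torr

4610 torr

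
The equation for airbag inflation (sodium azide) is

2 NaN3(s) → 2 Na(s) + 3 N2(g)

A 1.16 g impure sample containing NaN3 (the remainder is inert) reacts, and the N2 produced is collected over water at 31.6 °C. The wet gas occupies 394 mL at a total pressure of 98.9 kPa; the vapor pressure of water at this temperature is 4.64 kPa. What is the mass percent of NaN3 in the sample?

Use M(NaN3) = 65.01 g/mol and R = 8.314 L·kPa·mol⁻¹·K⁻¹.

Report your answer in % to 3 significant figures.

54.8 %

P(N2) = 98.9 − 4.64 = 94.26 kPa
n(N2) = PV/RT = (94.26 × 0.3940) / (8.314 × 304.75) = 0.01466 mol
n(NaN3) = (2/3) × 0.01466 = 0.009773 mol
m(NaN3) = 0.009773 × 65.01 = 0.6353 g
%NaN3 = 0.6353 / 1.16 × 100 = 54.77%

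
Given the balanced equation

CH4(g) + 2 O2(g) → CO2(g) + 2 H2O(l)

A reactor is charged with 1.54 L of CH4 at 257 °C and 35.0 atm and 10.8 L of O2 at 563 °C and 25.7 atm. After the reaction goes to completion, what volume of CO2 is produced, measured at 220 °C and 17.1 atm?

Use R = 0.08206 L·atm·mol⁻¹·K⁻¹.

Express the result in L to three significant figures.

2.93 L

n(CH4) = PV/RT = (35.0 × 1.54) / (0.08206 × 530.15) = 1.239 mol
n(O2) = PV/RT = (25.7 × 10.8) / (0.08206 × 836.15) = 4.045 mol
For 1.239 mol CH4, stoichiometry requires (2/1) × 1.239 = 2.478 mol O2; 4.045 mol is available, so CH4 is limiting.
n(CO2) = (1/1) × 1.239 = 1.239 mol
V(CO2) = nRT/P = 1.239 × 0.08206 × 493.15 / 17.1 = 2.932 L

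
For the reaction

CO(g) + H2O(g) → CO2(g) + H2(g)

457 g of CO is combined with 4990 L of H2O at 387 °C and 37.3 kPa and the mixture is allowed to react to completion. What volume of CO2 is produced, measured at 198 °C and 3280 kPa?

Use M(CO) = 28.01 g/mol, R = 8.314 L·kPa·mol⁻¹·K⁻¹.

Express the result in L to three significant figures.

n(CO) = 457 / 28.01 = 16.32 mol
n(H2O) = PV/RT = (37.3 × 4990) / (8.314 × 660.15) = 33.91 mol
For 16.32 mol CO, stoichiometry requires (1/1) × 16.32 = 16.32 mol H2O; 33.91 mol is available, so CO is limiting.
n(CO2) = (1/1) × 16.32 = 16.32 mol
V(CO2) = nRT/P = 16.32 × 8.314 × 471.15 / 3280 = 19.49 L

19.5 L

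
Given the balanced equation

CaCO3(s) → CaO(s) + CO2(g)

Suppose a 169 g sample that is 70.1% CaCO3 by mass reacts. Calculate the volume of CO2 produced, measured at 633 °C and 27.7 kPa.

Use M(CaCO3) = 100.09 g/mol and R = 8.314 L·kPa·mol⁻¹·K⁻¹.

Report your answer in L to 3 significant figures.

322 L

mass of CaCO3 = 169 × 70.1/100 = 118.5 g
n(CaCO3) = 118.5 / 100.09 = 1.184 mol
n(CO2) = (1/1) × 1.184 = 1.184 mol
V = nRT/P = 1.184 × 8.314 × 906.15 / 27.7 = 322.0 L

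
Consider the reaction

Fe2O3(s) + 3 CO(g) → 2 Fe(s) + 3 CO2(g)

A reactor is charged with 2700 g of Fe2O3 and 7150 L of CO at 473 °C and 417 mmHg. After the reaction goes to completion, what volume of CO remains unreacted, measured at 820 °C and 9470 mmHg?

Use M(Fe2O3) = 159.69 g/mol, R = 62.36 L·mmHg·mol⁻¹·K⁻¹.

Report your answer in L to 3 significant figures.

96.1 L

n(Fe2O3) = 2700 / 159.69 = 16.91 mol
n(CO) = PV/RT = (417 × 7150) / (62.36 × 746.15) = 64.08 mol
For 16.91 mol Fe2O3, stoichiometry requires (3/1) × 16.91 = 50.73 mol CO; 64.08 mol is available, so Fe2O3 is limiting.
n(CO) consumed = (3/1) × 16.91 = 50.73 mol; remaining = 64.08 − 50.73 = 13.35 mol
V(CO) = nRT/P = 13.35 × 62.36 × 1093.15 / 9470 = 96.10 L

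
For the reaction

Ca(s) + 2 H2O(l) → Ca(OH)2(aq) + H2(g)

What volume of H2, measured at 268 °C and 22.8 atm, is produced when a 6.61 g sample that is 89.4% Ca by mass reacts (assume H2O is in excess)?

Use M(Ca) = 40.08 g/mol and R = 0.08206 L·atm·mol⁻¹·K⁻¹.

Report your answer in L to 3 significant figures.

0.287 L

mass of Ca = 6.61 × 89.4/100 = 5.909 g
n(Ca) = 5.909 / 40.08 = 0.1474 mol
n(H2) = (1/1) × 0.1474 = 0.1474 mol
V = nRT/P = 0.1474 × 0.08206 × 541.15 / 22.8 = 0.2871 L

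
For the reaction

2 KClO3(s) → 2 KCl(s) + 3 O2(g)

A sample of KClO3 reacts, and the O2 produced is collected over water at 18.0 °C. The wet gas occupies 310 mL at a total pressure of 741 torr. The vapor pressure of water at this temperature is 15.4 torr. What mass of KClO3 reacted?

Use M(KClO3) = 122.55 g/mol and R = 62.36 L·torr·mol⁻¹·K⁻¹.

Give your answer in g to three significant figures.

P(O2) = 741 − 15.4 = 725.6 torr
n(O2) = PV/RT = (725.6 × 0.3100) / (62.36 × 291.15) = 0.01239 mol
n(KClO3) = (2/3) × 0.01239 = 0.008260 mol
m(KClO3) = 0.008260 × 122.55 = 1.012 g

1.01 g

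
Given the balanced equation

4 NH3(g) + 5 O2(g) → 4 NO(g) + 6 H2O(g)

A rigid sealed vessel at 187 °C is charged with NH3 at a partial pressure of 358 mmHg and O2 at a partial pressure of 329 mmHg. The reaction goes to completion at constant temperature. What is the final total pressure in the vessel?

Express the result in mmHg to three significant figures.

753 mmHg

Because the vessel is rigid and T is held at 187 °C, work the stoichiometry in partial pressures (P_i = n_iRT/V).
P(O2) required for 358 mmHg of NH3 = (5/4) × 358 = 447.5 mmHg; available 329 mmHg, so O2 is limiting.
P(NH3) remaining = 358 − (4/5) × 329 = 94.80 mmHg
P(gaseous products) = (4+6)/5 × 329 = 658.0 mmHg
P_total at 187 °C = 94.80 + 658.0 = 752.8 mmHg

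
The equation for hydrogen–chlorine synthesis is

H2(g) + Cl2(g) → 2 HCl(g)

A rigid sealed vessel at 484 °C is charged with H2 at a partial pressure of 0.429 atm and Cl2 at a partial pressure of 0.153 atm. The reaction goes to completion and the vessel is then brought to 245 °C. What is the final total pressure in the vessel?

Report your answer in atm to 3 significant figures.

0.398 atm

Because the vessel is rigid and T is held at 484 °C, work the stoichiometry in partial pressures (P_i = n_iRT/V).
P(Cl2) required for 0.429 atm of H2 = (1/1) × 0.429 = 0.4290 atm; available 0.153 atm, so Cl2 is limiting.
P(H2) remaining = 0.429 − (1/1) × 0.153 = 0.2760 atm
P(gaseous products) = (2)/1 × 0.153 = 0.3060 atm
P_total at 484 °C = 0.2760 + 0.3060 = 0.5820 atm
Scaling to 245 °C: P = 0.5820 × 518.15/757.15 = 0.3983 atm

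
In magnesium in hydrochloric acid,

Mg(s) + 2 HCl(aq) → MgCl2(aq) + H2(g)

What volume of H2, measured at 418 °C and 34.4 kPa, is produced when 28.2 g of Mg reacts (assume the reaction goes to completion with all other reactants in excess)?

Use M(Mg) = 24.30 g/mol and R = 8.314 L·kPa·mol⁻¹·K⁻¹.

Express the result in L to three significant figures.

n(Mg) = 28.20 / 24.30 = 1.160 mol
n(H2) = (1/1) × 1.160 = 1.160 mol
V = nRT/P = 1.160 × 8.314 × 691.15 / 34.4 = 193.8 L

194 L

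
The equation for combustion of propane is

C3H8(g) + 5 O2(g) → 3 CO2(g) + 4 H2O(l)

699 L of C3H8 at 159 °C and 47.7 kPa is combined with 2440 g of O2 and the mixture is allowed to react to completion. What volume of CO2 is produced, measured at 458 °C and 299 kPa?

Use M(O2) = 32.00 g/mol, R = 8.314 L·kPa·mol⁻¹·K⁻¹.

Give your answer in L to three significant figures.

566 L

n(C3H8) = PV/RT = (47.7 × 699) / (8.314 × 432.15) = 9.280 mol
n(O2) = 2440 / 32.00 = 76.25 mol
For 9.280 mol C3H8, stoichiometry requires (5/1) × 9.280 = 46.40 mol O2; 76.25 mol is available, so C3H8 is limiting.
n(CO2) = (3/1) × 9.280 = 27.84 mol
V(CO2) = nRT/P = 27.84 × 8.314 × 731.15 / 299 = 566.0 L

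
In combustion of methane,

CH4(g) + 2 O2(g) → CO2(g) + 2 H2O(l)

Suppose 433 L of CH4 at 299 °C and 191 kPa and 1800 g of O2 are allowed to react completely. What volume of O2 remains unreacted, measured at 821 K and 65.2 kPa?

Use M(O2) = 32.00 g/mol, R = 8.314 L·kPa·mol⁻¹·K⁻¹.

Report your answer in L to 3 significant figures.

2250 L

n(CH4) = PV/RT = (191 × 433) / (8.314 × 572.15) = 17.39 mol
n(O2) = 1800 / 32.00 = 56.25 mol
For 17.39 mol CH4, stoichiometry requires (2/1) × 17.39 = 34.78 mol O2; 56.25 mol is available, so CH4 is limiting.
n(O2) consumed = (2/1) × 17.39 = 34.78 mol; remaining = 56.25 − 34.78 = 21.47 mol
V(O2) = nRT/P = 21.47 × 8.314 × 821 / 65.2 = 2248 L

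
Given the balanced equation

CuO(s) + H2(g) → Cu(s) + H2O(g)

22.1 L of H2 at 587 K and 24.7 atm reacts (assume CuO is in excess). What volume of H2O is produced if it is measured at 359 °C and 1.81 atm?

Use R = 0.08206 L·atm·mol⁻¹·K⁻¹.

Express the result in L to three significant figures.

325 L

n(H2) = PV/RT = (24.7 × 22.1) / (0.08206 × 587) = 11.33 mol
n(H2O) = (1/1) × 11.33 = 11.33 mol
V = nRT/P = 11.33 × 0.08206 × 632.15 / 1.81 = 324.7 L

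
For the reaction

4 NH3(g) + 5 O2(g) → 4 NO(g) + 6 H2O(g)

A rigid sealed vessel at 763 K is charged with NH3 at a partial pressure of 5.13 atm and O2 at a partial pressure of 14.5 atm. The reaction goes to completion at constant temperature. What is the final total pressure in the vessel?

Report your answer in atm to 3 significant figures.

Because the vessel is rigid and T is held at 763 K, work the stoichiometry in partial pressures (P_i = n_iRT/V).
P(O2) required for 5.13 atm of NH3 = (5/4) × 5.13 = 6.412 atm; available 14.5 atm, so NH3 is limiting.
P(O2) remaining = 14.5 − (5/4) × 5.13 = 8.088 atm
P(gaseous products) = (4+6)/4 × 5.13 = 12.82 atm
P_total at 763 K = 8.088 + 12.82 = 20.91 atm

20.9 atm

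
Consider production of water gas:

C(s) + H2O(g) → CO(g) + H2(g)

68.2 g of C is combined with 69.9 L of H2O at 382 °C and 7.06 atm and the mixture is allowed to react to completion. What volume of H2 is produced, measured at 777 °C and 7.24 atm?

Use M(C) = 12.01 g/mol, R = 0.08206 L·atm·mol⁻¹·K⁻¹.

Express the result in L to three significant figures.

n(C) = 68.2 / 12.01 = 5.679 mol
n(H2O) = PV/RT = (7.06 × 69.9) / (0.08206 × 655.15) = 9.179 mol
For 5.679 mol C, stoichiometry requires (1/1) × 5.679 = 5.679 mol H2O; 9.179 mol is available, so C is limiting.
n(H2) = (1/1) × 5.679 = 5.679 mol
V(H2) = nRT/P = 5.679 × 0.08206 × 1050.15 / 7.24 = 67.60 L

67.6 L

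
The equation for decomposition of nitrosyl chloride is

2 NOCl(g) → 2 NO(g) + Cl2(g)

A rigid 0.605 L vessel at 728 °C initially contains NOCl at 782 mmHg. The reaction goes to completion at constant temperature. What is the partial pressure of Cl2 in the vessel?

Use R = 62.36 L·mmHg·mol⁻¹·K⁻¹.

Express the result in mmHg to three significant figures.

391 mmHg

n(NOCl)₀ = PV/RT = (782 × 0.605) / (62.36 × 1001.15) = 0.007578 mol
n(Cl2) = (1/2) × 0.007578 = 0.003789 mol
P(Cl2) = nRT/V = 0.003789 × 62.36 × 1001.15 / 0.605 = 391.0 mmHg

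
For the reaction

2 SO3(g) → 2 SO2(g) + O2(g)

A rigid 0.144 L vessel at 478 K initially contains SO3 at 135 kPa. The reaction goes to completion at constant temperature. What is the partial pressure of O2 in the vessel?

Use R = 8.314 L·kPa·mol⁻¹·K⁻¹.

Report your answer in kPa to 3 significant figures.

n(SO3)₀ = PV/RT = (135 × 0.144) / (8.314 × 478) = 0.004892 mol
n(O2) = (1/2) × 0.004892 = 0.002446 mol
P(O2) = nRT/V = 0.002446 × 8.314 × 478 / 0.144 = 67.50 kPa

67.5 kPa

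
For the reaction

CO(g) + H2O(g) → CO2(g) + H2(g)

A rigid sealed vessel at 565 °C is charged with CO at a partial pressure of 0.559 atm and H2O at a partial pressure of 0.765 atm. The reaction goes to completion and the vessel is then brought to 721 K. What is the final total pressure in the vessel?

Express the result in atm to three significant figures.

At constant V, partial pressures at 565 °C are proportional to moles, so apply stoichiometry directly to pressures.
P(H2O) required for 0.559 atm of CO = (1/1) × 0.559 = 0.5590 atm; available 0.765 atm, so CO is limiting.
P(H2O) remaining = 0.765 − (1/1) × 0.559 = 0.2060 atm
P(gaseous products) = (1+1)/1 × 0.559 = 1.118 atm
P_total at 565 °C = 0.2060 + 1.118 = 1.324 atm
Scaling to 721 K: P = 1.324 × 721/838.15 = 1.139 atm

1.14 atm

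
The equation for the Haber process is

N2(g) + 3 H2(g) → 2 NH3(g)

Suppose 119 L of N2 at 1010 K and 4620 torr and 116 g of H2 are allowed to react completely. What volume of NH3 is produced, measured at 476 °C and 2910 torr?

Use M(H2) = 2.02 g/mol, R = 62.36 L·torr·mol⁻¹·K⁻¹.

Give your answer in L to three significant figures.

n(N2) = PV/RT = (4620 × 119) / (62.36 × 1010) = 8.729 mol
n(H2) = 116 / 2.02 = 57.43 mol
For 8.729 mol N2, stoichiometry requires (3/1) × 8.729 = 26.19 mol H2; 57.43 mol is available, so N2 is limiting.
n(NH3) = (2/1) × 8.729 = 17.46 mol
V(NH3) = nRT/P = 17.46 × 62.36 × 749.15 / 2910 = 280.3 L

280 L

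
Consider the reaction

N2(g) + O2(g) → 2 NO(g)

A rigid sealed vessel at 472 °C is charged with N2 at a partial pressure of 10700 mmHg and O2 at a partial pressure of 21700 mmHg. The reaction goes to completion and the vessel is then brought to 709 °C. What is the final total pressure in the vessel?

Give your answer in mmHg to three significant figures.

With V and T fixed, P_i ∝ n_i, so the mole ratios apply directly to partial pressures at 472 °C.
P(O2) required for 10700 mmHg of N2 = (1/1) × 10700 = 10700 mmHg; available 21700 mmHg, so N2 is limiting.
P(O2) remaining = 21700 − (1/1) × 10700 = 11000 mmHg
P(gaseous products) = (2)/1 × 10700 = 21400 mmHg
P_total at 472 °C = 11000 + 21400 = 32400 mmHg
Scaling to 709 °C: P = 32400 × 982.15/745.15 = 42710 mmHg

42700 mmHg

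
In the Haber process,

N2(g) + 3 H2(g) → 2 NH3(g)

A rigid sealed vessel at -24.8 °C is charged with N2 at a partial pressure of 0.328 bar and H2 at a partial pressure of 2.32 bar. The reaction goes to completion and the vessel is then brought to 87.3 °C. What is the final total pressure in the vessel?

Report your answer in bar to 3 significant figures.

2.89 bar

At constant V, partial pressures at -24.8 °C are proportional to moles, so apply stoichiometry directly to pressures.
P(H2) required for 0.328 bar of N2 = (3/1) × 0.328 = 0.9840 bar; available 2.32 bar, so N2 is limiting.
P(H2) remaining = 2.32 − (3/1) × 0.328 = 1.336 bar
P(gaseous products) = (2)/1 × 0.328 = 0.6560 bar
P_total at -24.8 °C = 1.336 + 0.6560 = 1.992 bar
Scaling to 87.3 °C: P = 1.992 × 360.45/248.35 = 2.891 bar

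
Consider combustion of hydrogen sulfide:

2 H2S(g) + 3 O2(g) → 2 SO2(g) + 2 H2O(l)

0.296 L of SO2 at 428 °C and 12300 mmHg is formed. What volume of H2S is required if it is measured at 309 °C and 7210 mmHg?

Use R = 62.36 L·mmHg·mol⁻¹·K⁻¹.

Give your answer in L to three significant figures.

n(SO2) = PV/RT = (12300 × 0.296) / (62.36 × 701.15) = 0.08327 mol
n(H2S) = (2/2) × 0.08327 = 0.08327 mol
V = nRT/P = 0.08327 × 62.36 × 582.15 / 7210 = 0.4193 L

0.419 L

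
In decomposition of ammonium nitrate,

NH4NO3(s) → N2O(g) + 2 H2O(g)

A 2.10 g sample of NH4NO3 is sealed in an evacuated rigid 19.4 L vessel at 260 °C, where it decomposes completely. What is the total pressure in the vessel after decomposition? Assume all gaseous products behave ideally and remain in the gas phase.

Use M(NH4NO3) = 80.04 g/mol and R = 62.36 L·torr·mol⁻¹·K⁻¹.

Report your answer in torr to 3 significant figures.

135 torr

n(NH4NO3) = 2.10 / 80.04 = 0.02624 mol
n(gas produced) = (3/1) × 0.02624 = 0.07872 mol
P = nRT/V = 0.07872 × 62.36 × 533.15 / 19.4 = 134.9 torr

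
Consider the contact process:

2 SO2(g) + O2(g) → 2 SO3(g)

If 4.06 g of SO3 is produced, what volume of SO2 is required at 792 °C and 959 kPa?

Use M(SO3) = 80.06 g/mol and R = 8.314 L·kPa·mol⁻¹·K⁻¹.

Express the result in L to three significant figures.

n(SO3) = 4.060 / 80.06 = 0.05071 mol
n(SO2) = (2/2) × 0.05071 = 0.05071 mol
V = nRT/P = 0.05071 × 8.314 × 1065.15 / 959 = 0.4683 L

0.468 L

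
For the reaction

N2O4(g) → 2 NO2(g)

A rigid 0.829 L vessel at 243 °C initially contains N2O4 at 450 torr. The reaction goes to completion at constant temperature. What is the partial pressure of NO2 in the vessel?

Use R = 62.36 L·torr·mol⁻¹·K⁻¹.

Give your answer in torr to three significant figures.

n(N2O4)₀ = PV/RT = (450 × 0.829) / (62.36 × 516.15) = 0.01159 mol
n(NO2) = (2/1) × 0.01159 = 0.02318 mol
P(NO2) = nRT/V = 0.02318 × 62.36 × 516.15 / 0.829 = 900.0 torr

900 torr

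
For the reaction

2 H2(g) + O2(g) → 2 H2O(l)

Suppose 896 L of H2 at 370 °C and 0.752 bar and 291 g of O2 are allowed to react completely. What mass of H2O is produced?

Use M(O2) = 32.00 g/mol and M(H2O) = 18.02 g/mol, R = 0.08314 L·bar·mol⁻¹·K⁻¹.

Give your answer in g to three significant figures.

227 g

n(H2) = PV/RT = (0.752 × 896) / (0.08314 × 643.15) = 12.60 mol
n(O2) = 291 / 32.00 = 9.094 mol
For 12.60 mol H2, stoichiometry requires (1/2) × 12.60 = 6.300 mol O2; 9.094 mol is available, so H2 is limiting.
n(H2O) = (2/2) × 12.60 = 12.60 mol
m(H2O) = 12.60 × 18.02 = 227.1 g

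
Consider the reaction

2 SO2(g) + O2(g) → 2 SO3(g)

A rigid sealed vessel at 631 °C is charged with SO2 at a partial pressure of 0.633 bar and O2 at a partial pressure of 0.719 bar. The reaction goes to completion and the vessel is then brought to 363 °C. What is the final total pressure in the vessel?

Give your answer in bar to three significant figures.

0.729 bar

With V and T fixed, P_i ∝ n_i, so the mole ratios apply directly to partial pressures at 631 °C.
P(O2) required for 0.633 bar of SO2 = (1/2) × 0.633 = 0.3165 bar; available 0.719 bar, so SO2 is limiting.
P(O2) remaining = 0.719 − (1/2) × 0.633 = 0.4025 bar
P(gaseous products) = (2)/2 × 0.633 = 0.6330 bar
P_total at 631 °C = 0.4025 + 0.6330 = 1.036 bar
Scaling to 363 °C: P = 1.036 × 636.15/904.15 = 0.7289 bar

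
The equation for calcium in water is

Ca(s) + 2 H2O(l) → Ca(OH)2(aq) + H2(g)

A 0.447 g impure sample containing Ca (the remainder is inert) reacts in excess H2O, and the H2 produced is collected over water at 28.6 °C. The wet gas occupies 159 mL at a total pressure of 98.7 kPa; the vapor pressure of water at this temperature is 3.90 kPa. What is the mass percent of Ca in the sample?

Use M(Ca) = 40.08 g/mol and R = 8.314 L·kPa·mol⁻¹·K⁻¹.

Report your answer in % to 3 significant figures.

53.9 %

P(H2) = 98.7 − 3.90 = 94.80 kPa
n(H2) = PV/RT = (94.80 × 0.1590) / (8.314 × 301.75) = 0.006008 mol
n(Ca) = (1/1) × 0.006008 = 0.006008 mol
m(Ca) = 0.006008 × 40.08 = 0.2408 g
%Ca = 0.2408 / 0.447 × 100 = 53.87%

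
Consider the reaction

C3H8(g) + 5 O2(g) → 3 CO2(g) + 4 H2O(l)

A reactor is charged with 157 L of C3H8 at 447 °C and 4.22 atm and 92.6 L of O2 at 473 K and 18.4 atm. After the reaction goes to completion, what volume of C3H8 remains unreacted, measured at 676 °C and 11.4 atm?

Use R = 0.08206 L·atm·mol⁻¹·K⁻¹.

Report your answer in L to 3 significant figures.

16.6 L

n(C3H8) = PV/RT = (4.22 × 157) / (0.08206 × 720.15) = 11.21 mol
n(O2) = PV/RT = (18.4 × 92.6) / (0.08206 × 473) = 43.90 mol
For 11.21 mol C3H8, stoichiometry requires (5/1) × 11.21 = 56.05 mol O2; 43.90 mol is available, so O2 is limiting.
n(C3H8) consumed = (1/5) × 43.90 = 8.780 mol; remaining = 11.21 − 8.780 = 2.430 mol
V(C3H8) = nRT/P = 2.430 × 0.08206 × 949.15 / 11.4 = 16.60 L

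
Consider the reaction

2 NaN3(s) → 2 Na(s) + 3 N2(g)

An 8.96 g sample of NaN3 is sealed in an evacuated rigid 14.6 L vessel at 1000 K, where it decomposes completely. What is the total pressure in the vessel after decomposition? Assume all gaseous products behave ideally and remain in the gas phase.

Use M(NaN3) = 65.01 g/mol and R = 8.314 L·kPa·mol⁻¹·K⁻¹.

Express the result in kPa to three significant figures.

118 kPa

n(NaN3) = 8.96 / 65.01 = 0.1378 mol
n(gas produced) = (3/2) × 0.1378 = 0.2067 mol
P = nRT/V = 0.2067 × 8.314 × 1000 / 14.6 = 117.7 kPa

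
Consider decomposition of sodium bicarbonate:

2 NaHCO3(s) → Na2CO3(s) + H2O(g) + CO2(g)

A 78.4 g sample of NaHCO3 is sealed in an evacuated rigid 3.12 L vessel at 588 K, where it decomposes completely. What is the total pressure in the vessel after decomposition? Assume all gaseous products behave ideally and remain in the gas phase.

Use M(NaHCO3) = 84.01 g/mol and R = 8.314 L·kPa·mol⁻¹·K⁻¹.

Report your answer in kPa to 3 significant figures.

n(NaHCO3) = 78.4 / 84.01 = 0.9332 mol
n(gas produced) = (2/2) × 0.9332 = 0.9332 mol
P = nRT/V = 0.9332 × 8.314 × 588 / 3.12 = 1462 kPa

1460 kPa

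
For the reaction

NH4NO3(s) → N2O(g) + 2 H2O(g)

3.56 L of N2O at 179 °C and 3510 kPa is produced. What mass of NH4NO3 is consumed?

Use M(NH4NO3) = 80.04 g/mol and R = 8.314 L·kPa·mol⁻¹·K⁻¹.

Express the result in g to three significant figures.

266 g

n(N2O) = PV/RT = (3510 × 3.56) / (8.314 × 452.15) = 3.324 mol
n(NH4NO3) = (1/1) × 3.324 = 3.324 mol
m(NH4NO3) = 3.324 × 80.04 = 266.1 g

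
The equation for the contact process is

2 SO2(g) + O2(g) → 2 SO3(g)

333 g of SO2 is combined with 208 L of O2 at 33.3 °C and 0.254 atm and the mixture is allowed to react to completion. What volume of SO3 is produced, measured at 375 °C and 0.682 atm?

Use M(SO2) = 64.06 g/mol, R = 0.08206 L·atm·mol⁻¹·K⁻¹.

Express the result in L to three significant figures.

n(SO2) = 333 / 64.06 = 5.198 mol
n(O2) = PV/RT = (0.254 × 208) / (0.08206 × 306.45) = 2.101 mol
For 5.198 mol SO2, stoichiometry requires (1/2) × 5.198 = 2.599 mol O2; 2.101 mol is available, so O2 is limiting.
n(SO3) = (2/1) × 2.101 = 4.202 mol
V(SO3) = nRT/P = 4.202 × 0.08206 × 648.15 / 0.682 = 327.7 L

328 L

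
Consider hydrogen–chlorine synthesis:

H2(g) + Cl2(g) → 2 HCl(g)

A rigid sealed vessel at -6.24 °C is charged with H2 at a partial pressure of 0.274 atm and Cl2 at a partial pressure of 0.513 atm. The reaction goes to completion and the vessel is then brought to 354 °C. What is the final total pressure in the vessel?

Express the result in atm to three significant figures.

1.85 atm

At constant V, partial pressures at -6.24 °C are proportional to moles, so apply stoichiometry directly to pressures.
P(Cl2) required for 0.274 atm of H2 = (1/1) × 0.274 = 0.2740 atm; available 0.513 atm, so H2 is limiting.
P(Cl2) remaining = 0.513 − (1/1) × 0.274 = 0.2390 atm
P(gaseous products) = (2)/1 × 0.274 = 0.5480 atm
P_total at -6.24 °C = 0.2390 + 0.5480 = 0.7870 atm
Scaling to 354 °C: P = 0.7870 × 627.15/266.91 = 1.849 atm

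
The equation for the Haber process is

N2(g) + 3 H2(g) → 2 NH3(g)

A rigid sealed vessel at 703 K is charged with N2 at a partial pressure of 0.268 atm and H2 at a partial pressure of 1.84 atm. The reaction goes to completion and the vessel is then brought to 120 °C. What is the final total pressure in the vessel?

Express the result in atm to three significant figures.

Because the vessel is rigid and T is held at 703 K, work the stoichiometry in partial pressures (P_i = n_iRT/V).
P(H2) required for 0.268 atm of N2 = (3/1) × 0.268 = 0.8040 atm; available 1.84 atm, so N2 is limiting.
P(H2) remaining = 1.84 − (3/1) × 0.268 = 1.036 atm
P(gaseous products) = (2)/1 × 0.268 = 0.5360 atm
P_total at 703 K = 1.036 + 0.5360 = 1.572 atm
Scaling to 120 °C: P = 1.572 × 393.15/703 = 0.8791 atm

0.879 atm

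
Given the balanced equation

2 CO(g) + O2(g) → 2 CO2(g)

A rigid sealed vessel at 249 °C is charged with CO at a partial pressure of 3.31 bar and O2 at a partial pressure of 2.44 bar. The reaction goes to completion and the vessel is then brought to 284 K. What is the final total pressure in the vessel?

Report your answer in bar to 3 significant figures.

2.23 bar

Because the vessel is rigid and T is held at 249 °C, work the stoichiometry in partial pressures (P_i = n_iRT/V).
P(O2) required for 3.31 bar of CO = (1/2) × 3.31 = 1.655 bar; available 2.44 bar, so CO is limiting.
P(O2) remaining = 2.44 − (1/2) × 3.31 = 0.7850 bar
P(gaseous products) = (2)/2 × 3.31 = 3.310 bar
P_total at 249 °C = 0.7850 + 3.310 = 4.095 bar
Scaling to 284 K: P = 4.095 × 284/522.15 = 2.227 bar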